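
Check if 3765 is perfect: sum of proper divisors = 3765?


Proper divisors of 3765: 1, 3, 5, 15, 251, 753, 1255
Sum = 1 + 3 + 5 + 15 + 251 + 753 + 1255 = 2283

No, 3765 is not perfect (2283 ≠ 3765)


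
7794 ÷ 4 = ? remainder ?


7794 = 4 * 1948 + 2
Check: 7792 + 2 = 7794

q = 1948, r = 2


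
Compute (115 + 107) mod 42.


115 + 107 = 222
222 mod 42 = 12


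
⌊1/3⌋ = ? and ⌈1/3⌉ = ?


1/3 = 0.3333
floor = 0
ceil = 1

floor = 0, ceil = 1


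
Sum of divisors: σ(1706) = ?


Divisors of 1706: 1, 2, 853, 1706
Sum = 1 + 2 + 853 + 1706 = 2562

σ(1706) = 2562


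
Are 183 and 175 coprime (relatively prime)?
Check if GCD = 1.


Euclidean algorithm:
183 = 1 * 175 + 8
175 = 21 * 8 + 7
8 = 1 * 7 + 1
7 = 7 * 1 + 0
GCD(183, 175) = 1

Yes, coprime (GCD = 1)


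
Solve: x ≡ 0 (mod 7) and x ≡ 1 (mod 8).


M = 7*8 = 56
M1 = M/7 = 8, M2 = M/8 = 7
M1^(-1) mod 7 = 1, M2^(-1) mod 8 = 7
x = 0*8*1 + 1*7*7 = 49
49 mod 56 = 49
Check: 49 mod 7 = 0 ✓, 49 mod 8 = 1 ✓

x ≡ 49 (mod 56)


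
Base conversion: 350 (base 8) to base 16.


350 (base 8) = 232 (decimal)
232 (decimal) = E8 (base 16)


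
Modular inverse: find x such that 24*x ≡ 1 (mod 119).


Use the extended Euclidean algorithm on (119, 24); each row r = 119*s + 24*t:
r=119, s=1, t=0
r=24, s=0, t=1
q=4: r=23, s=1, t=-4   [119*(1) + 24*(-4) = 23]
q=1: r=1, s=-1, t=5   [119*(-1) + 24*(5) = 1]
q=23: r=0, s=24, t=-119   [119*(24) + 24*(-119) = 0]
GCD = 1 with t = 5, so 24*(5) ≡ 1 (mod 119)
Inverse = 5 mod 119 = 5
Check: 24 * 5 = 120 ≡ 1 (mod 119)

24^(-1) ≡ 5 (mod 119)


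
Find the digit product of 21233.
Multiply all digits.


2 × 1 × 2 × 3 × 3 = 36


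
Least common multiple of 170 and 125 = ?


GCD(170, 125) = 5
LCM = 170*125/5 = 21250/5 = 4250

LCM = 4250


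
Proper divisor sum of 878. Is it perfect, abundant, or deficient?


Proper divisors: 1, 2, 439
Sum = 1 + 2 + 439 = 442
442 < 878 → deficient

s(878) = 442 (deficient)


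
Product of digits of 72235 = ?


7 × 2 × 2 × 3 × 5 = 420


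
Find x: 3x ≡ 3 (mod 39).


GCD(3, 39) = 3 divides 3
Divide: 1x ≡ 1 (mod 13)
x ≡ 1 (mod 13)


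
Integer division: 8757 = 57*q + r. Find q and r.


8757 = 57 * 153 + 36
Check: 8721 + 36 = 8757

q = 153, r = 36


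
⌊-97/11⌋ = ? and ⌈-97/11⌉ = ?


-97/11 = -8.8182
floor = -9
ceil = -8

floor = -9, ceil = -8


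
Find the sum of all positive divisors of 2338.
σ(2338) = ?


Divisors of 2338: 1, 2, 7, 14, 167, 334, 1169, 2338
Sum = 1 + 2 + 7 + 14 + 167 + 334 + 1169 + 2338 = 4032

σ(2338) = 4032


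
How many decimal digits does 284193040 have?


284193040 has 9 digits in base 10
floor(log10(284193040)) + 1 = floor(8.4536) + 1 = 9

9 digits (base 10)


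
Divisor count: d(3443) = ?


3443 = 11^1 × 313^1
d(3443) = (1+1) × (1+1) = 4

4 divisors


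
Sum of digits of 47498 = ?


4 + 7 + 4 + 9 + 8 = 32


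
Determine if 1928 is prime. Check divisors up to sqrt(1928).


1928 / 2 = 964 (exact division)
1928 is NOT prime.

No, 1928 is not prime


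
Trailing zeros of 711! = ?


floor(711/5) = 142
floor(711/25) = 28
floor(711/125) = 5
floor(711/625) = 1
Total = 176

176 trailing zeros


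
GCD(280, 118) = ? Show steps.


280 = 2 * 118 + 44
118 = 2 * 44 + 30
44 = 1 * 30 + 14
30 = 2 * 14 + 2
14 = 7 * 2 + 0
GCD = 2


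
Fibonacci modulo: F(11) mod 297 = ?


F(k) mod 297 for k=1..11:
1, 1, 2, 3, 5, 8, 13, 21, 34, 55, 89
F(11) mod 297 = 89


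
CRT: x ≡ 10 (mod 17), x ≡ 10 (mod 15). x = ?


M = 17*15 = 255
M1 = M/17 = 15, M2 = M/15 = 17
M1^(-1) mod 17 = 8, M2^(-1) mod 15 = 8
x = 10*15*8 + 10*17*8 = 2560
2560 mod 255 = 10
Check: 10 mod 17 = 10 ✓, 10 mod 15 = 10 ✓

x ≡ 10 (mod 255)


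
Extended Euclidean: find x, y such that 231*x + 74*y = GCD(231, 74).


Tabular extended Euclidean (each row: r = 231*s + 74*t):
r=231, s=1, t=0
r=74, s=0, t=1
q=3: r=9, s=1, t=-3   [231*(1) + 74*(-3) = 9]
q=8: r=2, s=-8, t=25   [231*(-8) + 74*(25) = 2]
q=4: r=1, s=33, t=-103   [231*(33) + 74*(-103) = 1]
q=2: r=0, s=-74, t=231   [231*(-74) + 74*(231) = 0]
GCD = 1; from the row with r=1: x=33, y=-103
Check: 231*(33) + 74*(-103) = 7623 - 7622 = 1

GCD = 1, x = 33, y = -103


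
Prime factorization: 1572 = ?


1572 / 2 = 786
786 / 2 = 393
393 / 3 = 131
131 / 131 = 1
1572 = 2^2 × 3 × 131


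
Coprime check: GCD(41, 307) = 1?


Euclidean algorithm:
307 = 7 * 41 + 20
41 = 2 * 20 + 1
20 = 20 * 1 + 0
GCD(41, 307) = 1

Yes, coprime (GCD = 1)


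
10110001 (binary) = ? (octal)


10110001 (base 2) = 177 (decimal)
177 (decimal) = 261 (base 8)


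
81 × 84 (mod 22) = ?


81 × 84 = 6804
6804 mod 22 = 6


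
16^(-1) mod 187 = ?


Use the extended Euclidean algorithm on (187, 16); each row r = 187*s + 16*t:
r=187, s=1, t=0
r=16, s=0, t=1
q=11: r=11, s=1, t=-11   [187*(1) + 16*(-11) = 11]
q=1: r=5, s=-1, t=12   [187*(-1) + 16*(12) = 5]
q=2: r=1, s=3, t=-35   [187*(3) + 16*(-35) = 1]
q=5: r=0, s=-16, t=187   [187*(-16) + 16*(187) = 0]
GCD = 1 with t = -35, so 16*(-35) ≡ 1 (mod 187)
Inverse = -35 mod 187 = 152
Check: 16 * 152 = 2432 ≡ 1 (mod 187)

16^(-1) ≡ 152 (mod 187)


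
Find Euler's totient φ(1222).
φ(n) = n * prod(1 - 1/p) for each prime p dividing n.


1222 = 2 × 13 × 47
Prime factors: 2, 13, 47
φ(1222) = 1222 × (1-1/2) × (1-1/13) × (1-1/47)
= 1222 × 1/2 × 12/13 × 46/47 = 552

φ(1222) = 552


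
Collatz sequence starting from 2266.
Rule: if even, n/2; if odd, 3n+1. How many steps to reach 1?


2266 → 1133 → 3400 → 1700 → 850 → 425 → 1276 → 638 → 319 → 958 → 479 → 1438 → 719 → 2158 → 1079 → 3238 → 1619 → 4858 → 2429 → 7288 → 3644 → 1822 → 911 → 2734 → 1367 → 4102 → 2051 → 6154 → 3077 → 9232 → 4616 → 2308 → 1154 → 577 → 1732 → 866 → 433 → 1300 → 650 → 325 → 976 → 488 → 244 → 122 → 61 → 184 → 92 → 46 → 23 → 70 → 35 → 106 → 53 → 160 → 80 → 40 → 20 → 10 → 5 → 16 → 8 → 4 → 2 → 1
Total steps = 63

63 steps


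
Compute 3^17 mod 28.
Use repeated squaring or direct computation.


3^1 mod 28 = 3
3^2 mod 28 = 9
3^3 mod 28 = 27
3^4 mod 28 = 25
3^5 mod 28 = 19
3^6 mod 28 = 1
3^7 mod 28 = 3
3^8 mod 28 = 9
3^9 mod 28 = 27
3^10 mod 28 = 25
3^11 mod 28 = 19
3^12 mod 28 = 1
3^13 mod 28 = 3
3^14 mod 28 = 9
3^15 mod 28 = 27
3^16 mod 28 = 25
3^17 mod 28 = 19


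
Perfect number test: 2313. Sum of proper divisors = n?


Proper divisors of 2313: 1, 3, 9, 257, 771
Sum = 1 + 3 + 9 + 257 + 771 = 1041

No, 2313 is not perfect (1041 ≠ 2313)


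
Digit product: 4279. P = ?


4 × 2 × 7 × 9 = 504


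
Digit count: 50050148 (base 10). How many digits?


50050148 has 8 digits in base 10
floor(log10(50050148)) + 1 = floor(7.6994) + 1 = 8

8 digits (base 10)


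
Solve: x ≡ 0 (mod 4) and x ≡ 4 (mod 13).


M = 4*13 = 52
M1 = M/4 = 13, M2 = M/13 = 4
M1^(-1) mod 4 = 1, M2^(-1) mod 13 = 10
x = 0*13*1 + 4*4*10 = 160
160 mod 52 = 4
Check: 4 mod 4 = 0 ✓, 4 mod 13 = 4 ✓

x ≡ 4 (mod 52)


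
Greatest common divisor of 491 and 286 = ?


491 = 1 * 286 + 205
286 = 1 * 205 + 81
205 = 2 * 81 + 43
81 = 1 * 43 + 38
43 = 1 * 38 + 5
38 = 7 * 5 + 3
5 = 1 * 3 + 2
3 = 1 * 2 + 1
2 = 2 * 1 + 0
GCD = 1


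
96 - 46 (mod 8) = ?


96 - 46 = 50
50 mod 8 = 2


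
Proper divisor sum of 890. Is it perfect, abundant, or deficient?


Proper divisors: 1, 2, 5, 10, 89, 178, 445
Sum = 1 + 2 + 5 + 10 + 89 + 178 + 445 = 730
730 < 890 → deficient

s(890) = 730 (deficient)


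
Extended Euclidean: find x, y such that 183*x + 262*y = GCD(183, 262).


Tabular extended Euclidean (each row: r = 183*s + 262*t):
r=183, s=1, t=0
r=262, s=0, t=1
q=0: r=183, s=1, t=0   [183*(1) + 262*(0) = 183]
q=1: r=79, s=-1, t=1   [183*(-1) + 262*(1) = 79]
q=2: r=25, s=3, t=-2   [183*(3) + 262*(-2) = 25]
q=3: r=4, s=-10, t=7   [183*(-10) + 262*(7) = 4]
q=6: r=1, s=63, t=-44   [183*(63) + 262*(-44) = 1]
q=4: r=0, s=-262, t=183   [183*(-262) + 262*(183) = 0]
GCD = 1; from the row with r=1: x=63, y=-44
Check: 183*(63) + 262*(-44) = 11529 - 11528 = 1

GCD = 1, x = 63, y = -44


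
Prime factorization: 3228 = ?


3228 / 2 = 1614
1614 / 2 = 807
807 / 3 = 269
269 / 269 = 1
3228 = 2^2 × 3 × 269


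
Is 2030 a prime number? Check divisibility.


2030 / 2 = 1015 (exact division)
2030 is NOT prime.

No, 2030 is not prime


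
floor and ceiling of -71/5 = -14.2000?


-71/5 = -14.2000
floor = -15
ceil = -14

floor = -15, ceil = -14


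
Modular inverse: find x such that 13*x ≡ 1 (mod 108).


Use the extended Euclidean algorithm on (108, 13); each row r = 108*s + 13*t:
r=108, s=1, t=0
r=13, s=0, t=1
q=8: r=4, s=1, t=-8   [108*(1) + 13*(-8) = 4]
q=3: r=1, s=-3, t=25   [108*(-3) + 13*(25) = 1]
q=4: r=0, s=13, t=-108   [108*(13) + 13*(-108) = 0]
GCD = 1 with t = 25, so 13*(25) ≡ 1 (mod 108)
Inverse = 25 mod 108 = 25
Check: 13 * 25 = 325 ≡ 1 (mod 108)

13^(-1) ≡ 25 (mod 108)


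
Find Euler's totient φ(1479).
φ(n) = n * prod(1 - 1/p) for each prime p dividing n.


1479 = 3 × 17 × 29
Prime factors: 3, 17, 29
φ(1479) = 1479 × (1-1/3) × (1-1/17) × (1-1/29)
= 1479 × 2/3 × 16/17 × 28/29 = 896

φ(1479) = 896


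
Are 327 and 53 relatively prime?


Euclidean algorithm:
327 = 6 * 53 + 9
53 = 5 * 9 + 8
9 = 1 * 8 + 1
8 = 8 * 1 + 0
GCD(327, 53) = 1

Yes, coprime (GCD = 1)


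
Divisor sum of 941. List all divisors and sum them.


Divisors of 941: 1, 941
Sum = 1 + 941 = 942

σ(941) = 942


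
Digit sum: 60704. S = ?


6 + 0 + 7 + 0 + 4 = 17


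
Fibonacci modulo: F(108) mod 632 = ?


F(k) mod 632 for k=1..108:
1, 1, 2, 3, 5, 8, 13, 21, 34, 55, 89, 144, 233, 377, 610, 355, 333, 56, 389, 445, 202, 15, 217, 232, 449, 49, 498, 547, 413, 328, 109, 437, 546, 351, 265, 616, 249, 233, 482, 83, 565, 16, 581, 597, 546, 511, 425, 304, 97, 401, 498, 267, 133, 400, 533, 301, 202, 503, 73, 576, 17, 593, 610, 571, 549, 488, 405, 261, 34, 295, 329, 624, 321, 313, 2, 315, 317, 0, 317, 317, 2, 319, 321, 8, 329, 337, 34, 371, 405, 144, 549, 61, 610, 39, 17, 56, 73, 129, 202, 331, 533, 232, 133, 365, 498, 231, 97, 328
F(108) mod 632 = 328


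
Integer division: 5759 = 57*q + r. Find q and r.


5759 = 57 * 101 + 2
Check: 5757 + 2 = 5759

q = 101, r = 2


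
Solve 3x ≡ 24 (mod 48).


GCD(3, 48) = 3 divides 24
Divide: 1x ≡ 8 (mod 16)
x ≡ 8 (mod 16)


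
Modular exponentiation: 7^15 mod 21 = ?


7^1 mod 21 = 7
7^2 mod 21 = 7
7^3 mod 21 = 7
7^4 mod 21 = 7
7^5 mod 21 = 7
7^6 mod 21 = 7
7^7 mod 21 = 7
7^8 mod 21 = 7
7^9 mod 21 = 7
7^10 mod 21 = 7
7^11 mod 21 = 7
7^12 mod 21 = 7
7^13 mod 21 = 7
7^14 mod 21 = 7
7^15 mod 21 = 7


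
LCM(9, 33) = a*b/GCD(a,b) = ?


GCD(9, 33) = 3
LCM = 9*33/3 = 297/3 = 99

LCM = 99


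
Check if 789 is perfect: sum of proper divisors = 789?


Proper divisors of 789: 1, 3, 263
Sum = 1 + 3 + 263 = 267

No, 789 is not perfect (267 ≠ 789)


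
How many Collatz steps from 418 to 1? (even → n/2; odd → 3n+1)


418 → 209 → 628 → 314 → 157 → 472 → 236 → 118 → 59 → 178 → 89 → 268 → 134 → 67 → 202 → 101 → 304 → 152 → 76 → 38 → 19 → 58 → 29 → 88 → 44 → 22 → 11 → 34 → 17 → 52 → 26 → 13 → 40 → 20 → 10 → 5 → 16 → 8 → 4 → 2 → 1
Total steps = 40

40 steps


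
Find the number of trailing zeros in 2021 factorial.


floor(2021/5) = 404
floor(2021/25) = 80
floor(2021/125) = 16
floor(2021/625) = 3
Total = 503

503 trailing zeros


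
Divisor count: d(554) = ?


554 = 2^1 × 277^1
d(554) = (1+1) × (1+1) = 4

4 divisors


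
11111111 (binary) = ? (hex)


11111111 (base 2) = 255 (decimal)
255 (decimal) = FF (base 16)


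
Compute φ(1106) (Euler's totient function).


1106 = 2 × 7 × 79
Prime factors: 2, 7, 79
φ(1106) = 1106 × (1-1/2) × (1-1/7) × (1-1/79)
= 1106 × 1/2 × 6/7 × 78/79 = 468

φ(1106) = 468


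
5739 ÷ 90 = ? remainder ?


5739 = 90 * 63 + 69
Check: 5670 + 69 = 5739

q = 63, r = 69


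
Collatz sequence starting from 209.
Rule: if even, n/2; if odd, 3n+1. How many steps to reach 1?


209 → 628 → 314 → 157 → 472 → 236 → 118 → 59 → 178 → 89 → 268 → 134 → 67 → 202 → 101 → 304 → 152 → 76 → 38 → 19 → 58 → 29 → 88 → 44 → 22 → 11 → 34 → 17 → 52 → 26 → 13 → 40 → 20 → 10 → 5 → 16 → 8 → 4 → 2 → 1
Total steps = 39

39 steps


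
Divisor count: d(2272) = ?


2272 = 2^5 × 71^1
d(2272) = (5+1) × (1+1) = 12

12 divisors


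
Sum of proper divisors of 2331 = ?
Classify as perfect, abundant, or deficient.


Proper divisors: 1, 3, 7, 9, 21, 37, 63, 111, 259, 333, 777
Sum = 1 + 3 + 7 + 9 + 21 + 37 + 63 + 111 + 259 + 333 + 777 = 1621
1621 < 2331 → deficient

s(2331) = 1621 (deficient)


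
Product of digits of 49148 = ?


4 × 9 × 1 × 4 × 8 = 1152


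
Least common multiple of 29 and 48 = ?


GCD(29, 48) = 1
LCM = 29*48/1 = 1392/1 = 1392

LCM = 1392


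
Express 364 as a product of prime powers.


364 / 2 = 182
182 / 2 = 91
91 / 7 = 13
13 / 13 = 1
364 = 2^2 × 7 × 13


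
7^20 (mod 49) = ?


7^1 mod 49 = 7
7^2 mod 49 = 0
7^3 mod 49 = 0
7^4 mod 49 = 0
7^5 mod 49 = 0
7^6 mod 49 = 0
7^7 mod 49 = 0
7^8 mod 49 = 0
7^9 mod 49 = 0
7^10 mod 49 = 0
7^11 mod 49 = 0
7^12 mod 49 = 0
7^13 mod 49 = 0
7^14 mod 49 = 0
7^15 mod 49 = 0
7^16 mod 49 = 0
7^17 mod 49 = 0
7^18 mod 49 = 0
7^19 mod 49 = 0
7^20 mod 49 = 0


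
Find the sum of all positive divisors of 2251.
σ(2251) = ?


Divisors of 2251: 1, 2251
Sum = 1 + 2251 = 2252

σ(2251) = 2252


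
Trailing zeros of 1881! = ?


floor(1881/5) = 376
floor(1881/25) = 75
floor(1881/125) = 15
floor(1881/625) = 3
Total = 469

469 trailing zeros


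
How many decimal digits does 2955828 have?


2955828 has 7 digits in base 10
floor(log10(2955828)) + 1 = floor(6.4707) + 1 = 7

7 digits (base 10)


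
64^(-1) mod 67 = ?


Use the extended Euclidean algorithm on (67, 64); each row r = 67*s + 64*t:
r=67, s=1, t=0
r=64, s=0, t=1
q=1: r=3, s=1, t=-1   [67*(1) + 64*(-1) = 3]
q=21: r=1, s=-21, t=22   [67*(-21) + 64*(22) = 1]
q=3: r=0, s=64, t=-67   [67*(64) + 64*(-67) = 0]
GCD = 1 with t = 22, so 64*(22) ≡ 1 (mod 67)
Inverse = 22 mod 67 = 22
Check: 64 * 22 = 1408 ≡ 1 (mod 67)

64^(-1) ≡ 22 (mod 67)


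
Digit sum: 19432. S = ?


1 + 9 + 4 + 3 + 2 = 19


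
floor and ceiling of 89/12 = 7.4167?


89/12 = 7.4167
floor = 7
ceil = 8

floor = 7, ceil = 8


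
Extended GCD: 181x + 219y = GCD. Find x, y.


Tabular extended Euclidean (each row: r = 181*s + 219*t):
r=181, s=1, t=0
r=219, s=0, t=1
q=0: r=181, s=1, t=0   [181*(1) + 219*(0) = 181]
q=1: r=38, s=-1, t=1   [181*(-1) + 219*(1) = 38]
q=4: r=29, s=5, t=-4   [181*(5) + 219*(-4) = 29]
q=1: r=9, s=-6, t=5   [181*(-6) + 219*(5) = 9]
q=3: r=2, s=23, t=-19   [181*(23) + 219*(-19) = 2]
q=4: r=1, s=-98, t=81   [181*(-98) + 219*(81) = 1]
q=2: r=0, s=219, t=-181   [181*(219) + 219*(-181) = 0]
GCD = 1; from the row with r=1: x=-98, y=81
Check: 181*(-98) + 219*(81) = -17738 + 17739 = 1

GCD = 1, x = -98, y = 81


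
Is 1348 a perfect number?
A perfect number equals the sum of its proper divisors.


Proper divisors of 1348: 1, 2, 4, 337, 674
Sum = 1 + 2 + 4 + 337 + 674 = 1018

No, 1348 is not perfect (1018 ≠ 1348)


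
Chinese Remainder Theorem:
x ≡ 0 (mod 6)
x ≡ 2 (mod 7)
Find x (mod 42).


M = 6*7 = 42
M1 = M/6 = 7, M2 = M/7 = 6
M1^(-1) mod 6 = 1, M2^(-1) mod 7 = 6
x = 0*7*1 + 2*6*6 = 72
72 mod 42 = 30
Check: 30 mod 6 = 0 ✓, 30 mod 7 = 2 ✓

x ≡ 30 (mod 42)


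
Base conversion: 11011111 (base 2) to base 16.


11011111 (base 2) = 223 (decimal)
223 (decimal) = DF (base 16)


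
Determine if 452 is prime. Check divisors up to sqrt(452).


452 / 2 = 226 (exact division)
452 is NOT prime.

No, 452 is not prime


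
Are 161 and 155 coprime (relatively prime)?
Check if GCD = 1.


Euclidean algorithm:
161 = 1 * 155 + 6
155 = 25 * 6 + 5
6 = 1 * 5 + 1
5 = 5 * 1 + 0
GCD(161, 155) = 1

Yes, coprime (GCD = 1)


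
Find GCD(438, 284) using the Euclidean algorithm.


438 = 1 * 284 + 154
284 = 1 * 154 + 130
154 = 1 * 130 + 24
130 = 5 * 24 + 10
24 = 2 * 10 + 4
10 = 2 * 4 + 2
4 = 2 * 2 + 0
GCD = 2


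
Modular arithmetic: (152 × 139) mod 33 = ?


152 × 139 = 21128
21128 mod 33 = 8


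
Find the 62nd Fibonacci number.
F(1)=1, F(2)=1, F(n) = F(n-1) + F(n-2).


Sequence: 1, 1, 2, 3, 5, 8, 13, 21, 34, 55, 89, 144, 233, 377, 610, 987, 1597, 2584, 4181, 6765, 10946, 17711, 28657, 46368, 75025, 121393, 196418, 317811, 514229, 832040, 1346269, 2178309, 3524578, 5702887, 9227465, 14930352, 24157817, 39088169, 63245986, 102334155, 165580141, 267914296, 433494437, 701408733, 1134903170, 1836311903, 2971215073, 4807526976, 7778742049, 12586269025, 20365011074, 32951280099, 53316291173, 86267571272, 139583862445, 225851433717, 365435296162, 591286729879, 956722026041, 1548008755920, 2504730781961, 4052739537881
F(62) = 4052739537881


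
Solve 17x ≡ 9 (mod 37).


GCD(17, 37) = 1, unique solution
a^(-1) mod 37 = 24
x = 24 * 9 mod 37 = 31

x ≡ 31 (mod 37)


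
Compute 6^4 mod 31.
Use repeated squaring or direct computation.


6^1 mod 31 = 6
6^2 mod 31 = 5
6^3 mod 31 = 30
6^4 mod 31 = 25


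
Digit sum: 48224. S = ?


4 + 8 + 2 + 2 + 4 = 20


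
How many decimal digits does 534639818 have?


534639818 has 9 digits in base 10
floor(log10(534639818)) + 1 = floor(8.7281) + 1 = 9

9 digits (base 10)


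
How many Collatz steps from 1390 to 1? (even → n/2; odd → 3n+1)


1390 → 695 → 2086 → 1043 → 3130 → 1565 → 4696 → 2348 → 1174 → 587 → 1762 → 881 → 2644 → 1322 → 661 → 1984 → 992 → 496 → 248 → 124 → 62 → 31 → 94 → 47 → 142 → 71 → 214 → 107 → 322 → 161 → 484 → 242 → 121 → 364 → 182 → 91 → 274 → 137 → 412 → 206 → 103 → 310 → 155 → 466 → 233 → 700 → 350 → 175 → 526 → 263 → 790 → 395 → 1186 → 593 → 1780 → 890 → 445 → 1336 → 668 → 334 → 167 → 502 → 251 → 754 → 377 → 1132 → 566 → 283 → 850 → 425 → 1276 → 638 → 319 → 958 → 479 → 1438 → 719 → 2158 → 1079 → 3238 → 1619 → 4858 → 2429 → 7288 → 3644 → 1822 → 911 → 2734 → 1367 → 4102 → 2051 → 6154 → 3077 → 9232 → 4616 → 2308 → 1154 → 577 → 1732 → 866 → 433 → 1300 → 650 → 325 → 976 → 488 → 244 → 122 → 61 → 184 → 92 → 46 → 23 → 70 → 35 → 106 → 53 → 160 → 80 → 40 → 20 → 10 → 5 → 16 → 8 → 4 → 2 → 1
Total steps = 127

127 steps


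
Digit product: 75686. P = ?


7 × 5 × 6 × 8 × 6 = 10080


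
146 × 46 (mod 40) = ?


146 × 46 = 6716
6716 mod 40 = 36


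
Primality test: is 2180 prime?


2180 / 2 = 1090 (exact division)
2180 is NOT prime.

No, 2180 is not prime


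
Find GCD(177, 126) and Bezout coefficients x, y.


Tabular extended Euclidean (each row: r = 177*s + 126*t):
r=177, s=1, t=0
r=126, s=0, t=1
q=1: r=51, s=1, t=-1   [177*(1) + 126*(-1) = 51]
q=2: r=24, s=-2, t=3   [177*(-2) + 126*(3) = 24]
q=2: r=3, s=5, t=-7   [177*(5) + 126*(-7) = 3]
q=8: r=0, s=-42, t=59   [177*(-42) + 126*(59) = 0]
GCD = 3; from the row with r=3: x=5, y=-7
Check: 177*(5) + 126*(-7) = 885 - 882 = 3

GCD = 3, x = 5, y = -7


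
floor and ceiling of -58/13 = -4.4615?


-58/13 = -4.4615
floor = -5
ceil = -4

floor = -5, ceil = -4


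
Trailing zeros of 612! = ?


floor(612/5) = 122
floor(612/25) = 24
floor(612/125) = 4
Total = 150

150 trailing zeros


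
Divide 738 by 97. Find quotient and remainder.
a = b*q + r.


738 = 97 * 7 + 59
Check: 679 + 59 = 738

q = 7, r = 59


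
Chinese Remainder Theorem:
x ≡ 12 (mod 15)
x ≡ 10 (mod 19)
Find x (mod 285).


M = 15*19 = 285
M1 = M/15 = 19, M2 = M/19 = 15
M1^(-1) mod 15 = 4, M2^(-1) mod 19 = 14
x = 12*19*4 + 10*15*14 = 3012
3012 mod 285 = 162
Check: 162 mod 15 = 12 ✓, 162 mod 19 = 10 ✓

x ≡ 162 (mod 285)


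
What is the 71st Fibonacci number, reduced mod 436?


F(k) mod 436 for k=1..71:
1, 1, 2, 3, 5, 8, 13, 21, 34, 55, 89, 144, 233, 377, 174, 115, 289, 404, 257, 225, 46, 271, 317, 152, 33, 185, 218, 403, 185, 152, 337, 53, 390, 7, 397, 404, 365, 333, 262, 159, 421, 144, 129, 273, 402, 239, 205, 8, 213, 221, 434, 219, 217, 0, 217, 217, 434, 215, 213, 428, 205, 197, 402, 163, 129, 292, 421, 277, 262, 103, 365
F(71) mod 436 = 365


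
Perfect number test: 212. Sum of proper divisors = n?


Proper divisors of 212: 1, 2, 4, 53, 106
Sum = 1 + 2 + 4 + 53 + 106 = 166

No, 212 is not perfect (166 ≠ 212)


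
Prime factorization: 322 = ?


322 / 2 = 161
161 / 7 = 23
23 / 23 = 1
322 = 2 × 7 × 23


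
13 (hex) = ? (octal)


13 (base 16) = 19 (decimal)
19 (decimal) = 23 (base 8)


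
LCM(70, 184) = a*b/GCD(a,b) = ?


GCD(70, 184) = 2
LCM = 70*184/2 = 12880/2 = 6440

LCM = 6440


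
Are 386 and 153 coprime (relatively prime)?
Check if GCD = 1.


Euclidean algorithm:
386 = 2 * 153 + 80
153 = 1 * 80 + 73
80 = 1 * 73 + 7
73 = 10 * 7 + 3
7 = 2 * 3 + 1
3 = 3 * 1 + 0
GCD(386, 153) = 1

Yes, coprime (GCD = 1)


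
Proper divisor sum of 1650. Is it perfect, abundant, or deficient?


Proper divisors: 1, 2, 3, 5, 6, 10, 11, 15, 22, 25, 30, 33, 50, 55, 66, 75, 110, 150, 165, 275, 330, 550, 825
Sum = 1 + 2 + 3 + 5 + 6 + 10 + 11 + 15 + 22 + 25 + 30 + 33 + 50 + 55 + 66 + 75 + 110 + 150 + 165 + 275 + 330 + 550 + 825 = 2814
2814 > 1650 → abundant

s(1650) = 2814 (abundant)


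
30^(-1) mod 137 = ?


Use the extended Euclidean algorithm on (137, 30); each row r = 137*s + 30*t:
r=137, s=1, t=0
r=30, s=0, t=1
q=4: r=17, s=1, t=-4   [137*(1) + 30*(-4) = 17]
q=1: r=13, s=-1, t=5   [137*(-1) + 30*(5) = 13]
q=1: r=4, s=2, t=-9   [137*(2) + 30*(-9) = 4]
q=3: r=1, s=-7, t=32   [137*(-7) + 30*(32) = 1]
q=4: r=0, s=30, t=-137   [137*(30) + 30*(-137) = 0]
GCD = 1 with t = 32, so 30*(32) ≡ 1 (mod 137)
Inverse = 32 mod 137 = 32
Check: 30 * 32 = 960 ≡ 1 (mod 137)

30^(-1) ≡ 32 (mod 137)


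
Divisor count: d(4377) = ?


4377 = 3^1 × 1459^1
d(4377) = (1+1) × (1+1) = 4

4 divisors


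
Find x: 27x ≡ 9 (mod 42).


GCD(27, 42) = 3 divides 9
Divide: 9x ≡ 3 (mod 14)
x ≡ 5 (mod 14)


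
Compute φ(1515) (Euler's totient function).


1515 = 3 × 5 × 101
Prime factors: 3, 5, 101
φ(1515) = 1515 × (1-1/3) × (1-1/5) × (1-1/101)
= 1515 × 2/3 × 4/5 × 100/101 = 800

φ(1515) = 800


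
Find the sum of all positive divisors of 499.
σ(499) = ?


Divisors of 499: 1, 499
Sum = 1 + 499 = 500

σ(499) = 500


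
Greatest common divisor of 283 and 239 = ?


283 = 1 * 239 + 44
239 = 5 * 44 + 19
44 = 2 * 19 + 6
19 = 3 * 6 + 1
6 = 6 * 1 + 0
GCD = 1


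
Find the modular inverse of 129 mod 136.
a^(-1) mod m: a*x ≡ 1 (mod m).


Use the extended Euclidean algorithm on (136, 129); each row r = 136*s + 129*t:
r=136, s=1, t=0
r=129, s=0, t=1
q=1: r=7, s=1, t=-1   [136*(1) + 129*(-1) = 7]
q=18: r=3, s=-18, t=19   [136*(-18) + 129*(19) = 3]
q=2: r=1, s=37, t=-39   [136*(37) + 129*(-39) = 1]
q=3: r=0, s=-129, t=136   [136*(-129) + 129*(136) = 0]
GCD = 1 with t = -39, so 129*(-39) ≡ 1 (mod 136)
Inverse = -39 mod 136 = 97
Check: 129 * 97 = 12513 ≡ 1 (mod 136)

129^(-1) ≡ 97 (mod 136)


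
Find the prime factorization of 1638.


1638 / 2 = 819
819 / 3 = 273
273 / 3 = 91
91 / 7 = 13
13 / 13 = 1
1638 = 2 × 3^2 × 7 × 13


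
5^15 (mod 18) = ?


5^1 mod 18 = 5
5^2 mod 18 = 7
5^3 mod 18 = 17
5^4 mod 18 = 13
5^5 mod 18 = 11
5^6 mod 18 = 1
5^7 mod 18 = 5
5^8 mod 18 = 7
5^9 mod 18 = 17
5^10 mod 18 = 13
5^11 mod 18 = 11
5^12 mod 18 = 1
5^13 mod 18 = 5
5^14 mod 18 = 7
5^15 mod 18 = 17


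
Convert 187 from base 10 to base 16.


187 (base 10) = 187 (decimal)
187 (decimal) = BB (base 16)


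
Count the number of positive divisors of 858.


858 = 2^1 × 3^1 × 11^1 × 13^1
d(858) = (1+1) × (1+1) × (1+1) × (1+1) = 16

16 divisors


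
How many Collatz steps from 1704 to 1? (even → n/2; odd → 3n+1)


1704 → 852 → 426 → 213 → 640 → 320 → 160 → 80 → 40 → 20 → 10 → 5 → 16 → 8 → 4 → 2 → 1
Total steps = 16

16 steps


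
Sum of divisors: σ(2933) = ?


Divisors of 2933: 1, 7, 419, 2933
Sum = 1 + 7 + 419 + 2933 = 3360

σ(2933) = 3360


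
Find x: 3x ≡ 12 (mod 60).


GCD(3, 60) = 3 divides 12
Divide: 1x ≡ 4 (mod 20)
x ≡ 4 (mod 20)


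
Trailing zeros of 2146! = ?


floor(2146/5) = 429
floor(2146/25) = 85
floor(2146/125) = 17
floor(2146/625) = 3
Total = 534

534 trailing zeros


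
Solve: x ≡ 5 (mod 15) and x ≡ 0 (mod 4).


M = 15*4 = 60
M1 = M/15 = 4, M2 = M/4 = 15
M1^(-1) mod 15 = 4, M2^(-1) mod 4 = 3
x = 5*4*4 + 0*15*3 = 80
80 mod 60 = 20
Check: 20 mod 15 = 5 ✓, 20 mod 4 = 0 ✓

x ≡ 20 (mod 60)


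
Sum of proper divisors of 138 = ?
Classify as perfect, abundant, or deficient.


Proper divisors: 1, 2, 3, 6, 23, 46, 69
Sum = 1 + 2 + 3 + 6 + 23 + 46 + 69 = 150
150 > 138 → abundant

s(138) = 150 (abundant)


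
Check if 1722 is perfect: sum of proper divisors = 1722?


Proper divisors of 1722: 1, 2, 3, 6, 7, 14, 21, 41, 42, 82, 123, 246, 287, 574, 861
Sum = 1 + 2 + 3 + 6 + 7 + 14 + 21 + 41 + 42 + 82 + 123 + 246 + 287 + 574 + 861 = 2310

No, 1722 is not perfect (2310 ≠ 1722)


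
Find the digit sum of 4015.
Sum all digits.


4 + 0 + 1 + 5 = 10


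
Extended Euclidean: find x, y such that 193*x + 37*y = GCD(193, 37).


Tabular extended Euclidean (each row: r = 193*s + 37*t):
r=193, s=1, t=0
r=37, s=0, t=1
q=5: r=8, s=1, t=-5   [193*(1) + 37*(-5) = 8]
q=4: r=5, s=-4, t=21   [193*(-4) + 37*(21) = 5]
q=1: r=3, s=5, t=-26   [193*(5) + 37*(-26) = 3]
q=1: r=2, s=-9, t=47   [193*(-9) + 37*(47) = 2]
q=1: r=1, s=14, t=-73   [193*(14) + 37*(-73) = 1]
q=2: r=0, s=-37, t=193   [193*(-37) + 37*(193) = 0]
GCD = 1; from the row with r=1: x=14, y=-73
Check: 193*(14) + 37*(-73) = 2702 - 2701 = 1

GCD = 1, x = 14, y = -73


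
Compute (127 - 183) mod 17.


127 - 183 = -56
-56 mod 17 = 12


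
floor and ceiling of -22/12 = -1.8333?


-22/12 = -1.8333
floor = -2
ceil = -1

floor = -2, ceil = -1


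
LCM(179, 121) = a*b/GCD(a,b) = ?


GCD(179, 121) = 1
LCM = 179*121/1 = 21659/1 = 21659

LCM = 21659


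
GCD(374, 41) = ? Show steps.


374 = 9 * 41 + 5
41 = 8 * 5 + 1
5 = 5 * 1 + 0
GCD = 1


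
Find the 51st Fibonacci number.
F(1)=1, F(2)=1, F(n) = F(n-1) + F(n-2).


Sequence: 1, 1, 2, 3, 5, 8, 13, 21, 34, 55, 89, 144, 233, 377, 610, 987, 1597, 2584, 4181, 6765, 10946, 17711, 28657, 46368, 75025, 121393, 196418, 317811, 514229, 832040, 1346269, 2178309, 3524578, 5702887, 9227465, 14930352, 24157817, 39088169, 63245986, 102334155, 165580141, 267914296, 433494437, 701408733, 1134903170, 1836311903, 2971215073, 4807526976, 7778742049, 12586269025, 20365011074
F(51) = 20365011074


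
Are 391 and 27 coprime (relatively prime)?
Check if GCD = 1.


Euclidean algorithm:
391 = 14 * 27 + 13
27 = 2 * 13 + 1
13 = 13 * 1 + 0
GCD(391, 27) = 1

Yes, coprime (GCD = 1)


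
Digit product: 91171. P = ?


9 × 1 × 1 × 7 × 1 = 63


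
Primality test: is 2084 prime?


2084 / 2 = 1042 (exact division)
2084 is NOT prime.

No, 2084 is not prime


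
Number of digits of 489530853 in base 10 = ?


489530853 has 9 digits in base 10
floor(log10(489530853)) + 1 = floor(8.6898) + 1 = 9

9 digits (base 10)


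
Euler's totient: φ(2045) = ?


2045 = 5 × 409
Prime factors: 5, 409
φ(2045) = 2045 × (1-1/5) × (1-1/409)
= 2045 × 4/5 × 408/409 = 1632

φ(2045) = 1632


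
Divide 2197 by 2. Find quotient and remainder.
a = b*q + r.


2197 = 2 * 1098 + 1
Check: 2196 + 1 = 2197

q = 1098, r = 1


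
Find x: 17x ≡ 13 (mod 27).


GCD(17, 27) = 1, unique solution
a^(-1) mod 27 = 8
x = 8 * 13 mod 27 = 23

x ≡ 23 (mod 27)


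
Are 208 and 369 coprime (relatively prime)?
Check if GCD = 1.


Euclidean algorithm:
369 = 1 * 208 + 161
208 = 1 * 161 + 47
161 = 3 * 47 + 20
47 = 2 * 20 + 7
20 = 2 * 7 + 6
7 = 1 * 6 + 1
6 = 6 * 1 + 0
GCD(208, 369) = 1

Yes, coprime (GCD = 1)


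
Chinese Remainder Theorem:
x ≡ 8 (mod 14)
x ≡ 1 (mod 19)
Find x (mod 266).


M = 14*19 = 266
M1 = M/14 = 19, M2 = M/19 = 14
M1^(-1) mod 14 = 3, M2^(-1) mod 19 = 15
x = 8*19*3 + 1*14*15 = 666
666 mod 266 = 134
Check: 134 mod 14 = 8 ✓, 134 mod 19 = 1 ✓

x ≡ 134 (mod 266)


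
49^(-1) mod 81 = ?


Use the extended Euclidean algorithm on (81, 49); each row r = 81*s + 49*t:
r=81, s=1, t=0
r=49, s=0, t=1
q=1: r=32, s=1, t=-1   [81*(1) + 49*(-1) = 32]
q=1: r=17, s=-1, t=2   [81*(-1) + 49*(2) = 17]
q=1: r=15, s=2, t=-3   [81*(2) + 49*(-3) = 15]
q=1: r=2, s=-3, t=5   [81*(-3) + 49*(5) = 2]
q=7: r=1, s=23, t=-38   [81*(23) + 49*(-38) = 1]
q=2: r=0, s=-49, t=81   [81*(-49) + 49*(81) = 0]
GCD = 1 with t = -38, so 49*(-38) ≡ 1 (mod 81)
Inverse = -38 mod 81 = 43
Check: 49 * 43 = 2107 ≡ 1 (mod 81)

49^(-1) ≡ 43 (mod 81)


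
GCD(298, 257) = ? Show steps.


298 = 1 * 257 + 41
257 = 6 * 41 + 11
41 = 3 * 11 + 8
11 = 1 * 8 + 3
8 = 2 * 3 + 2
3 = 1 * 2 + 1
2 = 2 * 1 + 0
GCD = 1


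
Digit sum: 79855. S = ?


7 + 9 + 8 + 5 + 5 = 34


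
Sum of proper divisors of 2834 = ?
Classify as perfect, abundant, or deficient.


Proper divisors: 1, 2, 13, 26, 109, 218, 1417
Sum = 1 + 2 + 13 + 26 + 109 + 218 + 1417 = 1786
1786 < 2834 → deficient

s(2834) = 1786 (deficient)


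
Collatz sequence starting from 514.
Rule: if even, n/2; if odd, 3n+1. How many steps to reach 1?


514 → 257 → 772 → 386 → 193 → 580 → 290 → 145 → 436 → 218 → 109 → 328 → 164 → 82 → 41 → 124 → 62 → 31 → 94 → 47 → 142 → 71 → 214 → 107 → 322 → 161 → 484 → 242 → 121 → 364 → 182 → 91 → 274 → 137 → 412 → 206 → 103 → 310 → 155 → 466 → 233 → 700 → 350 → 175 → 526 → 263 → 790 → 395 → 1186 → 593 → 1780 → 890 → 445 → 1336 → 668 → 334 → 167 → 502 → 251 → 754 → 377 → 1132 → 566 → 283 → 850 → 425 → 1276 → 638 → 319 → 958 → 479 → 1438 → 719 → 2158 → 1079 → 3238 → 1619 → 4858 → 2429 → 7288 → 3644 → 1822 → 911 → 2734 → 1367 → 4102 → 2051 → 6154 → 3077 → 9232 → 4616 → 2308 → 1154 → 577 → 1732 → 866 → 433 → 1300 → 650 → 325 → 976 → 488 → 244 → 122 → 61 → 184 → 92 → 46 → 23 → 70 → 35 → 106 → 53 → 160 → 80 → 40 → 20 → 10 → 5 → 16 → 8 → 4 → 2 → 1
Total steps = 123

123 steps


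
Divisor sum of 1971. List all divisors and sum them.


Divisors of 1971: 1, 3, 9, 27, 73, 219, 657, 1971
Sum = 1 + 3 + 9 + 27 + 73 + 219 + 657 + 1971 = 2960

σ(1971) = 2960


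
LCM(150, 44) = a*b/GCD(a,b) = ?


GCD(150, 44) = 2
LCM = 150*44/2 = 6600/2 = 3300

LCM = 3300


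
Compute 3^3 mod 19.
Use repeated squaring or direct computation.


3^1 mod 19 = 3
3^2 mod 19 = 9
3^3 mod 19 = 8


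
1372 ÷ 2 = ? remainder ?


1372 = 2 * 686 + 0
Check: 1372 + 0 = 1372

q = 686, r = 0


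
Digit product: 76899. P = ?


7 × 6 × 8 × 9 × 9 = 27216


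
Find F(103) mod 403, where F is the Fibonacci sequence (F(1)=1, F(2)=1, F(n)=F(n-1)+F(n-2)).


F(k) mod 403 for k=1..103:
1, 1, 2, 3, 5, 8, 13, 21, 34, 55, 89, 144, 233, 377, 207, 181, 388, 166, 151, 317, 65, 382, 44, 23, 67, 90, 157, 247, 1, 248, 249, 94, 343, 34, 377, 8, 385, 393, 375, 365, 337, 299, 233, 129, 362, 88, 47, 135, 182, 317, 96, 10, 106, 116, 222, 338, 157, 92, 249, 341, 187, 125, 312, 34, 346, 380, 323, 300, 220, 117, 337, 51, 388, 36, 21, 57, 78, 135, 213, 348, 158, 103, 261, 364, 222, 183, 2, 185, 187, 372, 156, 125, 281, 3, 284, 287, 168, 52, 220, 272, 89, 361, 47
F(103) mod 403 = 47


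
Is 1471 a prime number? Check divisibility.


Check divisors up to sqrt(1471) = 38.3536
No divisors found.
1471 is prime.

Yes, 1471 is prime


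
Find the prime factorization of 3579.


3579 / 3 = 1193
1193 / 1193 = 1
3579 = 3 × 1193


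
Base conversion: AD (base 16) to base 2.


AD (base 16) = 173 (decimal)
173 (decimal) = 10101101 (base 2)


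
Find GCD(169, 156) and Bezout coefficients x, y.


Tabular extended Euclidean (each row: r = 169*s + 156*t):
r=169, s=1, t=0
r=156, s=0, t=1
q=1: r=13, s=1, t=-1   [169*(1) + 156*(-1) = 13]
q=12: r=0, s=-12, t=13   [169*(-12) + 156*(13) = 0]
GCD = 13; from the row with r=13: x=1, y=-1
Check: 169*(1) + 156*(-1) = 169 - 156 = 13

GCD = 13, x = 1, y = -1


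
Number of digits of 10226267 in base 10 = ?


10226267 has 8 digits in base 10
floor(log10(10226267)) + 1 = floor(7.0097) + 1 = 8

8 digits (base 10)


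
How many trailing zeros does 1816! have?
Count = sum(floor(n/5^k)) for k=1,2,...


floor(1816/5) = 363
floor(1816/25) = 72
floor(1816/125) = 14
floor(1816/625) = 2
Total = 451

451 trailing zeros


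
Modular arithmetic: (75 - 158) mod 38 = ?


75 - 158 = -83
-83 mod 38 = 31


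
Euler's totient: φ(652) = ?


652 = 2^2 × 163
Prime factors: 2, 163
φ(652) = 652 × (1-1/2) × (1-1/163)
= 652 × 1/2 × 162/163 = 324

φ(652) = 324


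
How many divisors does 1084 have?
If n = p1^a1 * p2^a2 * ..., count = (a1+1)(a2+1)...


1084 = 2^2 × 271^1
d(1084) = (2+1) × (1+1) = 6

6 divisors


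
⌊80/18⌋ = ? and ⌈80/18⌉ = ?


80/18 = 4.4444
floor = 4
ceil = 5

floor = 4, ceil = 5


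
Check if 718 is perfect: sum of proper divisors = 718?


Proper divisors of 718: 1, 2, 359
Sum = 1 + 2 + 359 = 362

No, 718 is not perfect (362 ≠ 718)


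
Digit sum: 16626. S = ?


1 + 6 + 6 + 2 + 6 = 21


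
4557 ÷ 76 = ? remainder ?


4557 = 76 * 59 + 73
Check: 4484 + 73 = 4557

q = 59, r = 73


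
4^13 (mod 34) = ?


4^1 mod 34 = 4
4^2 mod 34 = 16
4^3 mod 34 = 30
4^4 mod 34 = 18
4^5 mod 34 = 4
4^6 mod 34 = 16
4^7 mod 34 = 30
4^8 mod 34 = 18
4^9 mod 34 = 4
4^10 mod 34 = 16
4^11 mod 34 = 30
4^12 mod 34 = 18
4^13 mod 34 = 4


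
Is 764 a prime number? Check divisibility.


764 / 2 = 382 (exact division)
764 is NOT prime.

No, 764 is not prime


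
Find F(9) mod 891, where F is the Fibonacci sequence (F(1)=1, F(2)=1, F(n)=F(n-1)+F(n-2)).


F(k) mod 891 for k=1..9:
1, 1, 2, 3, 5, 8, 13, 21, 34
F(9) mod 891 = 34


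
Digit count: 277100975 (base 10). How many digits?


277100975 has 9 digits in base 10
floor(log10(277100975)) + 1 = floor(8.4426) + 1 = 9

9 digits (base 10)


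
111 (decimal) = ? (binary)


111 (base 10) = 111 (decimal)
111 (decimal) = 1101111 (base 2)


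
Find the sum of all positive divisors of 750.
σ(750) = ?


Divisors of 750: 1, 2, 3, 5, 6, 10, 15, 25, 30, 50, 75, 125, 150, 250, 375, 750
Sum = 1 + 2 + 3 + 5 + 6 + 10 + 15 + 25 + 30 + 50 + 75 + 125 + 150 + 250 + 375 + 750 = 1872

σ(750) = 1872


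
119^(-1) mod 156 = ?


Use the extended Euclidean algorithm on (156, 119); each row r = 156*s + 119*t:
r=156, s=1, t=0
r=119, s=0, t=1
q=1: r=37, s=1, t=-1   [156*(1) + 119*(-1) = 37]
q=3: r=8, s=-3, t=4   [156*(-3) + 119*(4) = 8]
q=4: r=5, s=13, t=-17   [156*(13) + 119*(-17) = 5]
q=1: r=3, s=-16, t=21   [156*(-16) + 119*(21) = 3]
q=1: r=2, s=29, t=-38   [156*(29) + 119*(-38) = 2]
q=1: r=1, s=-45, t=59   [156*(-45) + 119*(59) = 1]
q=2: r=0, s=119, t=-156   [156*(119) + 119*(-156) = 0]
GCD = 1 with t = 59, so 119*(59) ≡ 1 (mod 156)
Inverse = 59 mod 156 = 59
Check: 119 * 59 = 7021 ≡ 1 (mod 156)

119^(-1) ≡ 59 (mod 156)


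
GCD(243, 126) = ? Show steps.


243 = 1 * 126 + 117
126 = 1 * 117 + 9
117 = 13 * 9 + 0
GCD = 9


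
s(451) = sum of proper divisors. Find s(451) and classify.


Proper divisors: 1, 11, 41
Sum = 1 + 11 + 41 = 53
53 < 451 → deficient

s(451) = 53 (deficient)


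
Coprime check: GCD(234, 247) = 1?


Euclidean algorithm:
247 = 1 * 234 + 13
234 = 18 * 13 + 0
GCD(234, 247) = 13

No, not coprime (GCD = 13)


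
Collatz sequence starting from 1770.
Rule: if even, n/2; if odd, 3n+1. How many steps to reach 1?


1770 → 885 → 2656 → 1328 → 664 → 332 → 166 → 83 → 250 → 125 → 376 → 188 → 94 → 47 → 142 → 71 → 214 → 107 → 322 → 161 → 484 → 242 → 121 → 364 → 182 → 91 → 274 → 137 → 412 → 206 → 103 → 310 → 155 → 466 → 233 → 700 → 350 → 175 → 526 → 263 → 790 → 395 → 1186 → 593 → 1780 → 890 → 445 → 1336 → 668 → 334 → 167 → 502 → 251 → 754 → 377 → 1132 → 566 → 283 → 850 → 425 → 1276 → 638 → 319 → 958 → 479 → 1438 → 719 → 2158 → 1079 → 3238 → 1619 → 4858 → 2429 → 7288 → 3644 → 1822 → 911 → 2734 → 1367 → 4102 → 2051 → 6154 → 3077 → 9232 → 4616 → 2308 → 1154 → 577 → 1732 → 866 → 433 → 1300 → 650 → 325 → 976 → 488 → 244 → 122 → 61 → 184 → 92 → 46 → 23 → 70 → 35 → 106 → 53 → 160 → 80 → 40 → 20 → 10 → 5 → 16 → 8 → 4 → 2 → 1
Total steps = 117

117 steps


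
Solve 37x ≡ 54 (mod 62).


GCD(37, 62) = 1, unique solution
a^(-1) mod 62 = 57
x = 57 * 54 mod 62 = 40

x ≡ 40 (mod 62)


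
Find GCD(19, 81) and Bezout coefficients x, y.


Tabular extended Euclidean (each row: r = 19*s + 81*t):
r=19, s=1, t=0
r=81, s=0, t=1
q=0: r=19, s=1, t=0   [19*(1) + 81*(0) = 19]
q=4: r=5, s=-4, t=1   [19*(-4) + 81*(1) = 5]
q=3: r=4, s=13, t=-3   [19*(13) + 81*(-3) = 4]
q=1: r=1, s=-17, t=4   [19*(-17) + 81*(4) = 1]
q=4: r=0, s=81, t=-19   [19*(81) + 81*(-19) = 0]
GCD = 1; from the row with r=1: x=-17, y=4
Check: 19*(-17) + 81*(4) = -323 + 324 = 1

GCD = 1, x = -17, y = 4


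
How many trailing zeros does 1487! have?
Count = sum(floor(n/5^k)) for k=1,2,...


floor(1487/5) = 297
floor(1487/25) = 59
floor(1487/125) = 11
floor(1487/625) = 2
Total = 369

369 trailing zeros


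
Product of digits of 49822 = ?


4 × 9 × 8 × 2 × 2 = 1152


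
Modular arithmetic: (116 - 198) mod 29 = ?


116 - 198 = -82
-82 mod 29 = 5


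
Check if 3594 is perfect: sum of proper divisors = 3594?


Proper divisors of 3594: 1, 2, 3, 6, 599, 1198, 1797
Sum = 1 + 2 + 3 + 6 + 599 + 1198 + 1797 = 3606

No, 3594 is not perfect (3606 ≠ 3594)


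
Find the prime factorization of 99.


99 / 3 = 33
33 / 3 = 11
11 / 11 = 1
99 = 3^2 × 11


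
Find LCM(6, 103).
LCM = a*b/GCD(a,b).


GCD(6, 103) = 1
LCM = 6*103/1 = 618/1 = 618

LCM = 618


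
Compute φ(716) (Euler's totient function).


716 = 2^2 × 179
Prime factors: 2, 179
φ(716) = 716 × (1-1/2) × (1-1/179)
= 716 × 1/2 × 178/179 = 356

φ(716) = 356


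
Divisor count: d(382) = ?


382 = 2^1 × 191^1
d(382) = (1+1) × (1+1) = 4

4 divisors


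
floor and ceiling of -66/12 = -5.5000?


-66/12 = -5.5000
floor = -6
ceil = -5

floor = -6, ceil = -5


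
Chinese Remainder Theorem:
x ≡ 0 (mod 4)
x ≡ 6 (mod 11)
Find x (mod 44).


M = 4*11 = 44
M1 = M/4 = 11, M2 = M/11 = 4
M1^(-1) mod 4 = 3, M2^(-1) mod 11 = 3
x = 0*11*3 + 6*4*3 = 72
72 mod 44 = 28
Check: 28 mod 4 = 0 ✓, 28 mod 11 = 6 ✓

x ≡ 28 (mod 44)


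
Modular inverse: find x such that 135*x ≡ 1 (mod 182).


Use the extended Euclidean algorithm on (182, 135); each row r = 182*s + 135*t:
r=182, s=1, t=0
r=135, s=0, t=1
q=1: r=47, s=1, t=-1   [182*(1) + 135*(-1) = 47]
q=2: r=41, s=-2, t=3   [182*(-2) + 135*(3) = 41]
q=1: r=6, s=3, t=-4   [182*(3) + 135*(-4) = 6]
q=6: r=5, s=-20, t=27   [182*(-20) + 135*(27) = 5]
q=1: r=1, s=23, t=-31   [182*(23) + 135*(-31) = 1]
q=5: r=0, s=-135, t=182   [182*(-135) + 135*(182) = 0]
GCD = 1 with t = -31, so 135*(-31) ≡ 1 (mod 182)
Inverse = -31 mod 182 = 151
Check: 135 * 151 = 20385 ≡ 1 (mod 182)

135^(-1) ≡ 151 (mod 182)
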